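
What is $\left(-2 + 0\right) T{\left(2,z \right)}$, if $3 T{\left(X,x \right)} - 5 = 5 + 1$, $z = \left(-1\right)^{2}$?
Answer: $- \frac{22}{3} \approx -7.3333$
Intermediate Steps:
$z = 1$
$T{\left(X,x \right)} = \frac{11}{3}$ ($T{\left(X,x \right)} = \frac{5}{3} + \frac{5 + 1}{3} = \frac{5}{3} + \frac{1}{3} \cdot 6 = \frac{5}{3} + 2 = \frac{11}{3}$)
$\left(-2 + 0\right) T{\left(2,z \right)} = \left(-2 + 0\right) \frac{11}{3} = \left(-2\right) \frac{11}{3} = - \frac{22}{3}$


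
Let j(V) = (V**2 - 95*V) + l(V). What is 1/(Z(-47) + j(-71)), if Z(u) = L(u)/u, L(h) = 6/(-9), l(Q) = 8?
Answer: 141/1662956 ≈ 8.4789e-5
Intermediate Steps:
L(h) = -2/3 (L(h) = 6*(-1/9) = -2/3)
j(V) = 8 + V**2 - 95*V (j(V) = (V**2 - 95*V) + 8 = 8 + V**2 - 95*V)
Z(u) = -2/(3*u)
1/(Z(-47) + j(-71)) = 1/(-2/3/(-47) + (8 + (-71)**2 - 95*(-71))) = 1/(-2/3*(-1/47) + (8 + 5041 + 6745)) = 1/(2/141 + 11794) = 1/(1662956/141) = 141/1662956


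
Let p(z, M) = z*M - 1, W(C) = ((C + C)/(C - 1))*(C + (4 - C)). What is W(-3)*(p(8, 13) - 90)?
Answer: 78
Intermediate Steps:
W(C) = 8*C/(-1 + C) (W(C) = ((2*C)/(-1 + C))*4 = (2*C/(-1 + C))*4 = 8*C/(-1 + C))
p(z, M) = -1 + M*z (p(z, M) = M*z - 1 = -1 + M*z)
W(-3)*(p(8, 13) - 90) = (8*(-3)/(-1 - 3))*((-1 + 13*8) - 90) = (8*(-3)/(-4))*((-1 + 104) - 90) = (8*(-3)*(-1/4))*(103 - 90) = 6*13 = 78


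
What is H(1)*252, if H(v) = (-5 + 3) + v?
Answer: -252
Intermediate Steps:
H(v) = -2 + v
H(1)*252 = (-2 + 1)*252 = -1*252 = -252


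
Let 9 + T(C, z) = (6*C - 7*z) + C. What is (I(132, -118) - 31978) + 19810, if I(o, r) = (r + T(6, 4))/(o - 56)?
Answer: -924881/76 ≈ -12169.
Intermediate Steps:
T(C, z) = -9 - 7*z + 7*C (T(C, z) = -9 + ((6*C - 7*z) + C) = -9 + ((-7*z + 6*C) + C) = -9 + (-7*z + 7*C) = -9 - 7*z + 7*C)
I(o, r) = (5 + r)/(-56 + o) (I(o, r) = (r + (-9 - 7*4 + 7*6))/(o - 56) = (r + (-9 - 28 + 42))/(-56 + o) = (r + 5)/(-56 + o) = (5 + r)/(-56 + o))
(I(132, -118) - 31978) + 19810 = ((5 - 118)/(-56 + 132) - 31978) + 19810 = (-113/76 - 31978) + 19810 = -2430441/76 + 19810 = -924881/76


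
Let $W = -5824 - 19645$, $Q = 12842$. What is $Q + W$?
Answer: $-12627$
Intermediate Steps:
$W = -25469$ ($W = -5824 - 19645 = -25469$)
$Q + W = 12842 - 25469 = -12627$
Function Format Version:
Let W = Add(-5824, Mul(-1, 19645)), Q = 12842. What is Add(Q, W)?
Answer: -12627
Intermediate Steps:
W = -25469 (W = Add(-5824, -19645) = -25469)
Add(Q, W) = Add(12842, -25469) = -12627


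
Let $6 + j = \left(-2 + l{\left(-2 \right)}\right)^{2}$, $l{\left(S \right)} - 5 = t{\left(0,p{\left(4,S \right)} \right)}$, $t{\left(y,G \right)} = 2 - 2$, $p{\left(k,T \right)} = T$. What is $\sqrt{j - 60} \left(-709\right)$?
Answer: $- 709 i \sqrt{57} \approx - 5352.8 i$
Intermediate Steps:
$t{\left(y,G \right)} = 0$
$l{\left(S \right)} = 5$ ($l{\left(S \right)} = 5 + 0 = 5$)
$j = 3$ ($j = -6 + \left(-2 + 5\right)^{2} = -6 + 3^{2} = -6 + 9 = 3$)
$\sqrt{j - 60} \left(-709\right) = \sqrt{3 - 60} \left(-709\right) = \sqrt{-57} \left(-709\right) = i \sqrt{57} \left(-709\right) = - 709 i \sqrt{57}$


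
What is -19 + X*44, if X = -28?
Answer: -1251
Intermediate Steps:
-19 + X*44 = -19 - 28*44 = -19 - 1232 = -1251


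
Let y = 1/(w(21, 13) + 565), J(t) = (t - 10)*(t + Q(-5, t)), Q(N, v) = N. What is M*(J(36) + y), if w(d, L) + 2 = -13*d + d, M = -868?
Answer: -217578956/311 ≈ -6.9961e+5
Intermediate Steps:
w(d, L) = -2 - 12*d (w(d, L) = -2 + (-13*d + d) = -2 - 12*d)
J(t) = (-10 + t)*(-5 + t) (J(t) = (t - 10)*(t - 5) = (-10 + t)*(-5 + t))
y = 1/311 (y = 1/((-2 - 12*21) + 565) = 1/((-2 - 252) + 565) = 1/(-254 + 565) = 1/311 ≈ 0.0032154)
M*(J(36) + y) = -868*((50 + 36**2 - 15*36) + 1/311) = -868*((50 + 1296 - 540) + 1/311) = -868*(806 + 1/311) = -868*250667/311 = -217578956/311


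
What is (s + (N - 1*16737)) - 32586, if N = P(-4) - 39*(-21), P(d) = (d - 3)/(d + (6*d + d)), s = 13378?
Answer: -1124025/32 ≈ -35126.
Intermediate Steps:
P(d) = (-3 + d)/(8*d) (P(d) = (-3 + d)/(d + 7*d) = (-3 + d)/((8*d)) = (-3 + d)*(1/(8*d)) = (-3 + d)/(8*d))
N = 26215/32 (N = (⅛)*(-3 - 4)/(-4) - 39*(-21) = (⅛)*(-¼)*(-7) + 819 = 7/32 + 819 = 26215/32 ≈ 819.22)
(s + (N - 1*16737)) - 32586 = (13378 + (26215/32 - 1*16737)) - 32586 = (13378 + (26215/32 - 16737)) - 32586 = (13378 - 509369/32) - 32586 = -81273/32 - 32586 = -1124025/32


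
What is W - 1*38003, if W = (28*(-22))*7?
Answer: -42315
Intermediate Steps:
W = -4312 (W = -616*7 = -4312)
W - 1*38003 = -4312 - 1*38003 = -4312 - 38003 = -42315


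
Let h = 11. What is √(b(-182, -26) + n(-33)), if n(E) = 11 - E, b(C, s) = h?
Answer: √55 ≈ 7.4162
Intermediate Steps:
b(C, s) = 11
√(b(-182, -26) + n(-33)) = √(11 + (11 - 1*(-33))) = √(11 + (11 + 33)) = √(11 + 44) = √55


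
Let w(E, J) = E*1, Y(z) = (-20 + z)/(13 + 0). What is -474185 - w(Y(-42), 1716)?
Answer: -6164343/13 ≈ -4.7418e+5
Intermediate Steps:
Y(z) = -20/13 + z/13 (Y(z) = (-20 + z)/13 = (-20 + z)*(1/13) = -20/13 + z/13)
w(E, J) = E
-474185 - w(Y(-42), 1716) = -474185 - (-20/13 + (1/13)*(-42)) = -474185 - (-20/13 - 42/13) = -474185 - 1*(-62/13) = -474185 + 62/13 = -6164343/13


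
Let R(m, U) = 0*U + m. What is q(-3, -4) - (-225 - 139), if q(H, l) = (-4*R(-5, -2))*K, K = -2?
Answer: 324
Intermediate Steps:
R(m, U) = m (R(m, U) = 0 + m = m)
q(H, l) = -40 (q(H, l) = -4*(-5)*(-2) = 20*(-2) = -40)
q(-3, -4) - (-225 - 139) = -40 - (-225 - 139) = -40 - 1*(-364) = -40 + 364 = 324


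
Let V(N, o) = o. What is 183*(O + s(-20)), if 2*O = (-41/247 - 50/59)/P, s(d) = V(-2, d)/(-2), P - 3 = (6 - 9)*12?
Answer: 587609889/320606 ≈ 1832.8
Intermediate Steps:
P = -33 (P = 3 + (6 - 9)*12 = 3 - 3*12 = 3 - 36 = -33)
s(d) = -d/2 (s(d) = d/(-2) = d*(-½) = -d/2)
O = 4923/320606 (O = ((-41/247 - 50/59)/(-33))/2 = ((-41*1/247 - 50*1/59)*(-1/33))/2 = ((-41/247 - 50/59)*(-1/33))/2 = (-14769/14573*(-1/33))/2 = (½)*(4923/160303) = 4923/320606 ≈ 0.015355)
183*(O + s(-20)) = 183*(4923/320606 - ½*(-20)) = 183*(4923/320606 + 10) = 183*(3210983/320606) = 587609889/320606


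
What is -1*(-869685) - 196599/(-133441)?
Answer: 116051832684/133441 ≈ 8.6969e+5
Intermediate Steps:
-1*(-869685) - 196599/(-133441) = 869685 - 196599*(-1)/133441 = 869685 - 1*(-196599/133441) = 869685 + 196599/133441 = 116051832684/133441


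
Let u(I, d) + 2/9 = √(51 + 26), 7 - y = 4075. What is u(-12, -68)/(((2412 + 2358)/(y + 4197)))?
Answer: -43/7155 + 43*√77/1590 ≈ 0.23130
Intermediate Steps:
y = -4068 (y = 7 - 1*4075 = 7 - 4075 = -4068)
u(I, d) = -2/9 + √77 (u(I, d) = -2/9 + √(51 + 26) = -2/9 + √77)
u(-12, -68)/(((2412 + 2358)/(y + 4197))) = (-2/9 + √77)/(((2412 + 2358)/(-4068 + 4197))) = (-2/9 + √77)/((4770/129)) = (-2/9 + √77)/((4770*(1/129))) = (-2/9 + √77)/(1590/43) = (-2/9 + √77)*(43/1590) = -43/7155 + 43*√77/1590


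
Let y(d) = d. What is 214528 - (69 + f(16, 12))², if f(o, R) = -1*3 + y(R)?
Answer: 208444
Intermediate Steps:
f(o, R) = -3 + R (f(o, R) = -1*3 + R = -3 + R)
214528 - (69 + f(16, 12))² = 214528 - (69 + (-3 + 12))² = 214528 - (69 + 9)² = 214528 - 1*78² = 214528 - 1*6084 = 214528 - 6084 = 208444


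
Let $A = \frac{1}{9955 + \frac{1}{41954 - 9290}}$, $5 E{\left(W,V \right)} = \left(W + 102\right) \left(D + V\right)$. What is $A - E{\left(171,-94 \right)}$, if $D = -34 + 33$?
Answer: $\frac{1686657450291}{325170121} \approx 5187.0$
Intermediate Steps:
$D = -1$
$E{\left(W,V \right)} = \frac{\left(-1 + V\right) \left(102 + W\right)}{5}$ ($E{\left(W,V \right)} = \frac{\left(W + 102\right) \left(-1 + V\right)}{5} = \frac{\left(102 + W\right) \left(-1 + V\right)}{5} = \frac{\left(-1 + V\right) \left(102 + W\right)}{5}$)
$A = \frac{32664}{325170121}$ ($A = \frac{1}{9955 + \frac{1}{32664}} = \frac{1}{\frac{325170121}{32664}} = \frac{32664}{325170121} \approx 0.00010045$)
$A - E{\left(171,-94 \right)} = \frac{32664}{325170121} - \left(- \frac{102}{5} - \frac{171}{5} + \frac{102}{5} \left(-94\right) + \frac{1}{5} \left(-94\right) 171\right) = \frac{32664}{325170121} - \left(- \frac{102}{5} - \frac{171}{5} - \frac{9588}{5} - \frac{16074}{5}\right) = \frac{32664}{325170121} - -5187 = \frac{32664}{325170121} + 5187 = \frac{1686657450291}{325170121}$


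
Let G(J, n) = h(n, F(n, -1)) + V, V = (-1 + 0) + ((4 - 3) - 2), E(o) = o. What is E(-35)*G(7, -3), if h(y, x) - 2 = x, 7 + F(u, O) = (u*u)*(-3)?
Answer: 1190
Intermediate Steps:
F(u, O) = -7 - 3*u**2 (F(u, O) = -7 + (u*u)*(-3) = -7 + u**2*(-3) = -7 - 3*u**2)
h(y, x) = 2 + x
V = -2 (V = -1 + (1 - 2) = -1 - 1 = -2)
G(J, n) = -7 - 3*n**2 (G(J, n) = (2 + (-7 - 3*n**2)) - 2 = (-5 - 3*n**2) - 2 = -7 - 3*n**2)
E(-35)*G(7, -3) = -35*(-7 - 3*(-3)**2) = -35*(-7 - 3*9) = -35*(-7 - 27) = -35*(-34) = 1190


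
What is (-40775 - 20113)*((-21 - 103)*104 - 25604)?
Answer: 2344188000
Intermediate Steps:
(-40775 - 20113)*((-21 - 103)*104 - 25604) = -60888*(-124*104 - 25604) = -60888*(-12896 - 25604) = -60888*(-38500) = 2344188000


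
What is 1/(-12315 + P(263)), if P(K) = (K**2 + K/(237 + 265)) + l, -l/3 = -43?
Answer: 502/28605729 ≈ 1.7549e-5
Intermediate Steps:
l = 129 (l = -3*(-43) = 129)
P(K) = 129 + K**2 + K/502 (P(K) = (K**2 + K/(237 + 265)) + 129 = (K**2 + K/502) + 129 = 129 + K**2 + K/502)
1/(-12315 + P(263)) = 1/(-12315 + (129 + 263**2 + (1/502)*263)) = 1/(-12315 + (129 + 69169 + 263/502)) = 1/(-12315 + 34787859/502) = 1/(28605729/502) = 502/28605729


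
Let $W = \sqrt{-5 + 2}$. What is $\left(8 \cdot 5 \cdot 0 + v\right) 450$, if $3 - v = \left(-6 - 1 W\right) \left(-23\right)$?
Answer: $-60750 - 10350 i \sqrt{3} \approx -60750.0 - 17927.0 i$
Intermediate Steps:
$W = i \sqrt{3}$ ($W = \sqrt{-3} = i \sqrt{3} \approx 1.732 i$)
$v = -135 - 23 i \sqrt{3}$ ($v = 3 - \left(-6 - 1 i \sqrt{3}\right) \left(-23\right) = 3 - \left(-6 - i \sqrt{3}\right) \left(-23\right) = 3 - \left(138 + 23 i \sqrt{3}\right) = -135 - 23 i \sqrt{3} \approx -135.0 - 39.837 i$)
$\left(8 \cdot 5 \cdot 0 + v\right) 450 = \left(8 \cdot 5 \cdot 0 - \left(135 + 23 i \sqrt{3}\right)\right) 450 = \left(40 \cdot 0 - \left(135 + 23 i \sqrt{3}\right)\right) 450 = \left(0 - \left(135 + 23 i \sqrt{3}\right)\right) 450 = \left(-135 - 23 i \sqrt{3}\right) 450 = -60750 - 10350 i \sqrt{3}$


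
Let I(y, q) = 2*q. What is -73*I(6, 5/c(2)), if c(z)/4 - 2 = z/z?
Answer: -365/6 ≈ -60.833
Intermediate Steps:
c(z) = 12 (c(z) = 8 + 4*(z/z) = 8 + 4*1 = 8 + 4 = 12)
-73*I(6, 5/c(2)) = -146*5/12 = -73*⅚ = -365/6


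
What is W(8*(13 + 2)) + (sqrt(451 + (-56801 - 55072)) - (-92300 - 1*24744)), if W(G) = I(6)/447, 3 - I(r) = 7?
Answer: 52318664/447 + I*sqrt(111422) ≈ 1.1704e+5 + 333.8*I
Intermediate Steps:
I(r) = -4 (I(r) = 3 - 1*7 = 3 - 7 = -4)
W(G) = -4/447
W(8*(13 + 2)) + (sqrt(451 + (-56801 - 55072)) - (-92300 - 1*24744)) = -4/447 + (sqrt(451 + (-56801 - 55072)) - (-92300 - 1*24744)) = -4/447 + (sqrt(451 - 111873) - (-92300 - 24744)) = -4/447 + (sqrt(-111422) - 1*(-117044)) = -4/447 + (I*sqrt(111422) + 117044) = -4/447 + (117044 + I*sqrt(111422)) = 52318664/447 + I*sqrt(111422)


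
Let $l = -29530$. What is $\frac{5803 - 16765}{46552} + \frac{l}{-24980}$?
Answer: $\frac{27521245}{29071724} \approx 0.94667$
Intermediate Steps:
$\frac{5803 - 16765}{46552} + \frac{l}{-24980} = \frac{5803 - 16765}{46552} - \frac{29530}{-24980} = \left(5803 - 16765\right) \frac{1}{46552} - - \frac{2953}{2498} = \left(-10962\right) \frac{1}{46552} + \frac{2953}{2498} = - \frac{5481}{23276} + \frac{2953}{2498} = \frac{27521245}{29071724}$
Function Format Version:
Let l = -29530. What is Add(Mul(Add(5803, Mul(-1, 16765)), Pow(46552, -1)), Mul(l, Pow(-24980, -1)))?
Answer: Rational(27521245, 29071724) ≈ 0.94667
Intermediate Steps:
Add(Mul(Add(5803, Mul(-1, 16765)), Pow(46552, -1)), Mul(l, Pow(-24980, -1))) = Add(Mul(Add(5803, Mul(-1, 16765)), Pow(46552, -1)), Mul(-29530, Pow(-24980, -1))) = Add(Mul(Add(5803, -16765), Rational(1, 46552)), Mul(-29530, Rational(-1, 24980))) = Add(Mul(-10962, Rational(1, 46552)), Rational(2953, 2498)) = Add(Rational(-5481, 23276), Rational(2953, 2498)) = Rational(27521245, 29071724)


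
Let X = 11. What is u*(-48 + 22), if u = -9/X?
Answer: 234/11 ≈ 21.273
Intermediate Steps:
u = -9/11 ≈ -0.81818
u*(-48 + 22) = -9*(-48 + 22)/11 = -9/11*(-26) = 234/11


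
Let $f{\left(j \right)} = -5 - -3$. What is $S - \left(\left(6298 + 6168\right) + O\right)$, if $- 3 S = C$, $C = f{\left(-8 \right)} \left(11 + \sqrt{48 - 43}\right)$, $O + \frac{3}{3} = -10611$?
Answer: $- \frac{5540}{3} + \frac{2 \sqrt{5}}{3} \approx -1845.2$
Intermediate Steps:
$O = -10612$ ($O = -1 - 10611 = -10612$)
$f{\left(j \right)} = -2$ ($f{\left(j \right)} = -5 + 3 = -2$)
$C = -22 - 2 \sqrt{5}$ ($C = - 2 \left(11 + \sqrt{48 - 43}\right) = - 2 \left(11 + \sqrt{5}\right) = -22 - 2 \sqrt{5} \approx -26.472$)
$S = \frac{22}{3} + \frac{2 \sqrt{5}}{3}$ ($S = - \frac{-22 - 2 \sqrt{5}}{3} = \frac{22}{3} + \frac{2 \sqrt{5}}{3} \approx 8.8241$)
$S - \left(\left(6298 + 6168\right) + O\right) = \left(\frac{22}{3} + \frac{2 \sqrt{5}}{3}\right) - \left(\left(6298 + 6168\right) - 10612\right) = \left(\frac{22}{3} + \frac{2 \sqrt{5}}{3}\right) - \left(12466 - 10612\right) = \left(\frac{22}{3} + \frac{2 \sqrt{5}}{3}\right) - 1854 = - \frac{5540}{3} + \frac{2 \sqrt{5}}{3}$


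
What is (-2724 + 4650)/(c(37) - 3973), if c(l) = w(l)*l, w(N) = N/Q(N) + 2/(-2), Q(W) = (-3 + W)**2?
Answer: -2226456/4634191 ≈ -0.48044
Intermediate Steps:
w(N) = -1 + N/(-3 + N)**2 (w(N) = N/((-3 + N)**2) + 2/(-2) = N/(-3 + N)**2 + 2*(-1/2) = N/(-3 + N)**2 - 1 = -1 + N/(-3 + N)**2)
c(l) = l*(-1 + l/(-3 + l)**2) (c(l) = (-1 + l/(-3 + l)**2)*l = l*(-1 + l/(-3 + l)**2))
(-2724 + 4650)/(c(37) - 3973) = (-2724 + 4650)/((-1*37 + 37**2/(-3 + 37)**2) - 3973) = 1926/((-37 + 1369/34**2) - 3973) = 1926/((-37 + 1369*(1/1156)) - 3973) = 1926/((-37 + 1369/1156) - 3973) = 1926/(-41403/1156 - 3973) = 1926/(-4634191/1156) = 1926*(-1156/4634191) = -2226456/4634191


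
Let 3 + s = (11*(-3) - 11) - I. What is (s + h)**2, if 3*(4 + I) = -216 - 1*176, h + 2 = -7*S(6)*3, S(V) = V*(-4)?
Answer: 3129361/9 ≈ 3.4771e+5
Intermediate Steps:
S(V) = -4*V
h = 502 (h = -2 - (-28)*6*3 = -2 - 7*(-24)*3 = -2 + 168*3 = -2 + 504 = 502)
I = -404/3 (I = -4 + (-216 - 1*176)/3 = -4 + (-216 - 176)/3 = -4 + (1/3)*(-392) = -4 - 392/3 = -404/3 ≈ -134.67)
s = 263/3 (s = -3 + ((11*(-3) - 11) - 1*(-404/3)) = -3 + ((-33 - 11) + 404/3) = -3 + (-44 + 404/3) = -3 + 272/3 = 263/3 ≈ 87.667)
(s + h)**2 = (263/3 + 502)**2 = (1769/3)**2 = 3129361/9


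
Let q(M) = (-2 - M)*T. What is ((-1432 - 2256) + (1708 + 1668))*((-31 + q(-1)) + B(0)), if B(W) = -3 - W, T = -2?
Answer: 9984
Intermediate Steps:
q(M) = 4 + 2*M (q(M) = (-2 - M)*(-2) = 4 + 2*M)
((-1432 - 2256) + (1708 + 1668))*((-31 + q(-1)) + B(0)) = ((-1432 - 2256) + (1708 + 1668))*((-31 + (4 + 2*(-1))) + (-3 - 1*0)) = (-3688 + 3376)*((-31 + (4 - 2)) + (-3 + 0)) = -312*((-31 + 2) - 3) = -312*(-29 - 3) = -312*(-32) = 9984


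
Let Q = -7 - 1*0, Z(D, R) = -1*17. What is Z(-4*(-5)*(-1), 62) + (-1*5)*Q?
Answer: 18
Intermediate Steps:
Z(D, R) = -17
Q = -7 (Q = -7 + 0 = -7)
Z(-4*(-5)*(-1), 62) + (-1*5)*Q = -17 - 1*5*(-7) = -17 - 5*(-7) = -17 + 35 = 18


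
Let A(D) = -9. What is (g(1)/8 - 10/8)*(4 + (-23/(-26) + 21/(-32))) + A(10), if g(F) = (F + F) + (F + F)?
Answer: -20253/1664 ≈ -12.171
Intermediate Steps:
g(F) = 4*F (g(F) = 2*F + 2*F = 4*F)
(g(1)/8 - 10/8)*(4 + (-23/(-26) + 21/(-32))) + A(10) = ((4*1)/8 - 10/8)*(4 + (-23/(-26) + 21/(-32))) - 9 = (4*(⅛) - 10*⅛)*(4 + (-23*(-1/26) + 21*(-1/32))) - 9 = (½ - 5/4)*(4 + (23/26 - 21/32)) - 9 = -3*(4 + 95/416)/4 - 9 = -¾*1759/416 - 9 = -5277/1664 - 9 = -20253/1664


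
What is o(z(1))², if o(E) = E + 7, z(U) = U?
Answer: 64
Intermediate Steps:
o(E) = 7 + E
o(z(1))² = (7 + 1)² = 8² = 64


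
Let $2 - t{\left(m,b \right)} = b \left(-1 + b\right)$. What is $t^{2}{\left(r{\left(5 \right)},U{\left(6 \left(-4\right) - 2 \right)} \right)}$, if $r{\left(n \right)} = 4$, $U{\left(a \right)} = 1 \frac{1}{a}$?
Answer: $\frac{1755625}{456976} \approx 3.8418$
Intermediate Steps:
$U{\left(a \right)} = \frac{1}{a}$
$t{\left(m,b \right)} = 2 - b \left(-1 + b\right)$
$t^{2}{\left(r{\left(5 \right)},U{\left(6 \left(-4\right) - 2 \right)} \right)} = \left(2 + \frac{1}{6 \left(-4\right) - 2} - \left(\frac{1}{6 \left(-4\right) - 2}\right)^{2}\right)^{2} = \left(2 + \frac{1}{-24 - 2} - \left(\frac{1}{-24 - 2}\right)^{2}\right)^{2} = \left(2 + \frac{1}{-26} - \left(\frac{1}{-26}\right)^{2}\right)^{2} = \left(2 - \frac{1}{26} - \left(- \frac{1}{26}\right)^{2}\right)^{2} = \left(2 - \frac{1}{26} - \frac{1}{676}\right)^{2} = \left(\frac{1325}{676}\right)^{2} = \frac{1755625}{456976}$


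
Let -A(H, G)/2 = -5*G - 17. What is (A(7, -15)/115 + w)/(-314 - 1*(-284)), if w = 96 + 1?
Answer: -11039/3450 ≈ -3.1997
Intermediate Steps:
A(H, G) = 34 + 10*G (A(H, G) = -2*(-5*G - 17) = -2*(-17 - 5*G) = 34 + 10*G)
w = 97
(A(7, -15)/115 + w)/(-314 - 1*(-284)) = ((34 + 10*(-15))/115 + 97)/(-314 - 1*(-284)) = ((34 - 150)*(1/115) + 97)/(-314 + 284) = (-116*1/115 + 97)/(-30) = (-116/115 + 97)*(-1/30) = (11039/115)*(-1/30) = -11039/3450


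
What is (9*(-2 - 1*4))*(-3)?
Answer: 162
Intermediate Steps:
(9*(-2 - 1*4))*(-3) = (9*(-2 - 4))*(-3) = (9*(-6))*(-3) = -54*(-3) = 162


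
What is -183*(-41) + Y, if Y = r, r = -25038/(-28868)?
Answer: 108310821/14434 ≈ 7503.9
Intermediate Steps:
r = 12519/14434 (r = -25038*(-1/28868) = 12519/14434 ≈ 0.86733)
Y = 12519/14434 ≈ 0.86733
-183*(-41) + Y = -183*(-41) + 12519/14434 = 7503 + 12519/14434 = 108310821/14434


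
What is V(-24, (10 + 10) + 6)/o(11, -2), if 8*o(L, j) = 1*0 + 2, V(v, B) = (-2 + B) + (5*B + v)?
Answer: 520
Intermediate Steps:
V(v, B) = -2 + v + 6*B (V(v, B) = (-2 + B) + (v + 5*B) = -2 + v + 6*B)
o(L, j) = ¼ (o(L, j) = (1*0 + 2)/8 = (0 + 2)/8 = (⅛)*2 = ¼)
V(-24, (10 + 10) + 6)/o(11, -2) = (-2 - 24 + 6*((10 + 10) + 6))/(¼) = (-2 - 24 + 6*(20 + 6))*4 = (-2 - 24 + 6*26)*4 = (-2 - 24 + 156)*4 = 130*4 = 520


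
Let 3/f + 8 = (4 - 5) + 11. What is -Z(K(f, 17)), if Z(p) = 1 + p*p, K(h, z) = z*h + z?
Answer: -7229/4 ≈ -1807.3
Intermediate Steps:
f = 3/2 (f = 3/(-8 + ((4 - 5) + 11)) = 3/(-8 + (-1 + 11)) = 3/(-8 + 10) = 3/2 ≈ 1.5000)
K(h, z) = z + h*z (K(h, z) = h*z + z = z + h*z)
Z(p) = 1 + p²
-Z(K(f, 17)) = -(1 + (17*(1 + 3/2))²) = -(1 + (17*(5/2))²) = -(1 + (85/2)²) = -(1 + 7225/4) = -1*7229/4 = -7229/4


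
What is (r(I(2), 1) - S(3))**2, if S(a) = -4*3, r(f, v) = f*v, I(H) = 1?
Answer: 169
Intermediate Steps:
S(a) = -12
(r(I(2), 1) - S(3))**2 = (1*1 - 1*(-12))**2 = (1 + 12)**2 = 13**2 = 169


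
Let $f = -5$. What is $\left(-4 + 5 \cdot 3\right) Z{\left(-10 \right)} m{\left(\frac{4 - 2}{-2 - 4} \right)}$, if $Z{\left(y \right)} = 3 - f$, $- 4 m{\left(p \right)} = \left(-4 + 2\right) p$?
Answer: $- \frac{44}{3} \approx -14.667$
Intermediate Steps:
$m{\left(p \right)} = \frac{p}{2}$ ($m{\left(p \right)} = - \frac{\left(-4 + 2\right) p}{4} = - \frac{\left(-2\right) p}{4} = \frac{p}{2}$)
$Z{\left(y \right)} = 8$ ($Z{\left(y \right)} = 3 - -5 = 3 + 5 = 8$)
$\left(-4 + 5 \cdot 3\right) Z{\left(-10 \right)} m{\left(\frac{4 - 2}{-2 - 4} \right)} = \left(-4 + 5 \cdot 3\right) 8 \frac{\left(4 - 2\right) \frac{1}{-2 - 4}}{2} = \left(-4 + 15\right) 8 \frac{2 \frac{1}{-6}}{2} = 11 \cdot 8 \frac{2 \left(- \frac{1}{6}\right)}{2} = 88 \cdot \frac{1}{2} \left(- \frac{1}{3}\right) = 88 \left(- \frac{1}{6}\right) = - \frac{44}{3}$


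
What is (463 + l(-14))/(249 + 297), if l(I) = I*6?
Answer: 379/546 ≈ 0.69414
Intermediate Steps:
l(I) = 6*I
(463 + l(-14))/(249 + 297) = (463 + 6*(-14))/(249 + 297) = (463 - 84)/546 = 379*(1/546) = 379/546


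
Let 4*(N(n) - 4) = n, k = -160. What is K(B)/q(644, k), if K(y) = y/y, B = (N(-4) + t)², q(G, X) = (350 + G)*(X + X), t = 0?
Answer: -1/318080 ≈ -3.1439e-6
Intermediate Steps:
N(n) = 4 + n/4
q(G, X) = 2*X*(350 + G) (q(G, X) = (350 + G)*(2*X) = 2*X*(350 + G))
B = 9 (B = ((4 + (¼)*(-4)) + 0)² = ((4 - 1) + 0)² = (3 + 0)² = 3² = 9)
K(y) = 1
K(B)/q(644, k) = 1/(2*(-160)*(350 + 644)) = 1/(2*(-160)*994) = 1/(-318080) = 1*(-1/318080) = -1/318080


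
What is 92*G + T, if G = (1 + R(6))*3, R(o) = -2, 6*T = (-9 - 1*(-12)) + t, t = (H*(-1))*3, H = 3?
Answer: -277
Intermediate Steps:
t = -9 (t = (3*(-1))*3 = -3*3 = -9)
T = -1 (T = ((-9 - 1*(-12)) - 9)/6 = ((-9 + 12) - 9)/6 = (3 - 9)/6 = (⅙)*(-6) = -1)
G = -3 (G = (1 - 2)*3 = -1*3 = -3)
92*G + T = 92*(-3) - 1 = -276 - 1 = -277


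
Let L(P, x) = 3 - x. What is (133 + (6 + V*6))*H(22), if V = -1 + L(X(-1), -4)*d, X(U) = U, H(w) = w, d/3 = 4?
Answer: 14014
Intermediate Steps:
d = 12 (d = 3*4 = 12)
V = 83 (V = -1 + (3 - 1*(-4))*12 = -1 + (3 + 4)*12 = -1 + 7*12 = -1 + 84 = 83)
(133 + (6 + V*6))*H(22) = (133 + (6 + 83*6))*22 = (133 + (6 + 498))*22 = (133 + 504)*22 = 637*22 = 14014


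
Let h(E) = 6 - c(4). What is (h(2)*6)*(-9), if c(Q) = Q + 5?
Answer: 162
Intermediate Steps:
c(Q) = 5 + Q
h(E) = -3 (h(E) = 6 - (5 + 4) = 6 - 1*9 = 6 - 9 = -3)
(h(2)*6)*(-9) = -3*6*(-9) = -18*(-9) = 162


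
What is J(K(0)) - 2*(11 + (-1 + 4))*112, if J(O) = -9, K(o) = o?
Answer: -3145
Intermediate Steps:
J(K(0)) - 2*(11 + (-1 + 4))*112 = -9 - 2*(11 + (-1 + 4))*112 = -9 - 2*(11 + 3)*112 = -9 - 2*14*112 = -9 - 28*112 = -9 - 3136 = -3145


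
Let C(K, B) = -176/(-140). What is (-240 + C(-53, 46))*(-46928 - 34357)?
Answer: 135843492/7 ≈ 1.9406e+7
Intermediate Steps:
C(K, B) = 44/35 (C(K, B) = -176*(-1/140) = 44/35)
(-240 + C(-53, 46))*(-46928 - 34357) = (-240 + 44/35)*(-46928 - 34357) = -8356/35*(-81285) = 135843492/7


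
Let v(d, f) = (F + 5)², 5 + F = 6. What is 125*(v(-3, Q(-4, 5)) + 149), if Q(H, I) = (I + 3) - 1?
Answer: 23125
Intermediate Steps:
F = 1 (F = -5 + 6 = 1)
Q(H, I) = 2 + I (Q(H, I) = (3 + I) - 1 = 2 + I)
v(d, f) = 36 (v(d, f) = (1 + 5)² = 6² = 36)
125*(v(-3, Q(-4, 5)) + 149) = 125*(36 + 149) = 125*185 = 23125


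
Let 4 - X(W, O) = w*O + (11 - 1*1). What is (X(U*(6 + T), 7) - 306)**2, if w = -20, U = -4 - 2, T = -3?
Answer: 29584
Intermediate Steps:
U = -6
X(W, O) = -6 + 20*O (X(W, O) = 4 - (-20*O + (11 - 1*1)) = 4 - (-20*O + (11 - 1)) = 4 - (-20*O + 10) = 4 - (10 - 20*O) = 4 + (-10 + 20*O) = -6 + 20*O)
(X(U*(6 + T), 7) - 306)**2 = ((-6 + 20*7) - 306)**2 = ((-6 + 140) - 306)**2 = (134 - 306)**2 = (-172)**2 = 29584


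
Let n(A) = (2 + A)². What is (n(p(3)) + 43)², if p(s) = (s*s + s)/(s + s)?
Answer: 3481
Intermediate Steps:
p(s) = (s + s²)/(2*s) (p(s) = (s² + s)/((2*s)) = (s + s²)*(1/(2*s)) = (s + s²)/(2*s))
(n(p(3)) + 43)² = ((2 + (½ + (½)*3))² + 43)² = ((2 + (½ + 3/2))² + 43)² = ((2 + 2)² + 43)² = (4² + 43)² = (16 + 43)² = 59² = 3481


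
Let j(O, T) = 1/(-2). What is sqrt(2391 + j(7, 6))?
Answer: sqrt(9562)/2 ≈ 48.893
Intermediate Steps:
j(O, T) = -1/2
sqrt(2391 + j(7, 6)) = sqrt(2391 - 1/2) = sqrt(4781/2) = sqrt(9562)/2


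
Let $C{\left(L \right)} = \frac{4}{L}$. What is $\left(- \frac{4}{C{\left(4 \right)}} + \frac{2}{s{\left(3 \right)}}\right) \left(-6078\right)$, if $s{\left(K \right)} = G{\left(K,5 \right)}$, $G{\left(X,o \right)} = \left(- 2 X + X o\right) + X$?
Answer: $23299$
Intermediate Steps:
$G{\left(X,o \right)} = - X + X o$
$s{\left(K \right)} = 4 K$ ($s{\left(K \right)} = K \left(-1 + 5\right) = K 4 = 4 K$)
$\left(- \frac{4}{C{\left(4 \right)}} + \frac{2}{s{\left(3 \right)}}\right) \left(-6078\right) = \left(- \frac{4}{4 \cdot \frac{1}{4}} + \frac{2}{4 \cdot 3}\right) \left(-6078\right) = \left(- \frac{4}{4 \cdot \frac{1}{4}} + \frac{2}{12}\right) \left(-6078\right) = \left(- \frac{4}{1} + 2 \cdot \frac{1}{12}\right) \left(-6078\right) = \left(\left(-4\right) 1 + \frac{1}{6}\right) \left(-6078\right) = \left(-4 + \frac{1}{6}\right) \left(-6078\right) = \left(- \frac{23}{6}\right) \left(-6078\right) = 23299$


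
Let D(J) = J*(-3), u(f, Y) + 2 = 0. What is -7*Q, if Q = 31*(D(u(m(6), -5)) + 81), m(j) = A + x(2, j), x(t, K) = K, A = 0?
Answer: -18879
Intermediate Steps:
m(j) = j (m(j) = 0 + j = j)
u(f, Y) = -2 (u(f, Y) = -2 + 0 = -2)
D(J) = -3*J
Q = 2697 (Q = 31*(-3*(-2) + 81) = 31*(6 + 81) = 31*87 = 2697)
-7*Q = -7*2697 = -18879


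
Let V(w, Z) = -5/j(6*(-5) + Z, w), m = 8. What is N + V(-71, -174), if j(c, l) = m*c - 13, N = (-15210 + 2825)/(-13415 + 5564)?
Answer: 4082516/2582979 ≈ 1.5805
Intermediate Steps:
N = 12385/7851 (N = -12385/(-7851) = -12385*(-1/7851) = 12385/7851 ≈ 1.5775)
j(c, l) = -13 + 8*c (j(c, l) = 8*c - 13 = -13 + 8*c)
V(w, Z) = -5/(-253 + 8*Z) (V(w, Z) = -5/(-13 + 8*(6*(-5) + Z)) = -5/(-13 + 8*(-30 + Z)) = -5/(-13 + (-240 + 8*Z)) = -5/(-253 + 8*Z))
N + V(-71, -174) = 12385/7851 - 5/(-253 + 8*(-174)) = 12385/7851 - 5/(-253 - 1392) = 12385/7851 - 5/(-1645) = 12385/7851 - 5*(-1/1645) = 12385/7851 + 1/329 = 4082516/2582979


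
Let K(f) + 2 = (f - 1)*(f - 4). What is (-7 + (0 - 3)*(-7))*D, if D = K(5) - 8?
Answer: -84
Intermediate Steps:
K(f) = -2 + (-1 + f)*(-4 + f) (K(f) = -2 + (f - 1)*(f - 4) = -2 + (-1 + f)*(-4 + f))
D = -6 (D = (2 + 5**2 - 5*5) - 8 = (2 + 25 - 25) - 8 = 2 - 8 = -6)
(-7 + (0 - 3)*(-7))*D = (-7 + (0 - 3)*(-7))*(-6) = (-7 - 3*(-7))*(-6) = (-7 + 21)*(-6) = 14*(-6) = -84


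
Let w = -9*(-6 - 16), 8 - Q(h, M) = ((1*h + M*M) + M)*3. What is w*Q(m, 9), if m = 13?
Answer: -59598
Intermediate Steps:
Q(h, M) = 8 - 3*M - 3*h - 3*M² (Q(h, M) = 8 - ((1*h + M*M) + M)*3 = 8 - ((h + M²) + M)*3 = 8 - (M + h + M²)*3 = 8 - (3*M + 3*h + 3*M²) = 8 + (-3*M - 3*h - 3*M²) = 8 - 3*M - 3*h - 3*M²)
w = 198 (w = -9*(-22) = 198)
w*Q(m, 9) = 198*(8 - 3*9 - 3*13 - 3*9²) = 198*(8 - 27 - 39 - 3*81) = 198*(8 - 27 - 39 - 243) = 198*(-301) = -59598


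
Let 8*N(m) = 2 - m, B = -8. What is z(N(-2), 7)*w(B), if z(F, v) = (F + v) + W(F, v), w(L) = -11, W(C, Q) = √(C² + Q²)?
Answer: -165/2 - 11*√197/2 ≈ -159.70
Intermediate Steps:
N(m) = ¼ - m/8 (N(m) = (2 - m)/8 = ¼ - m/8)
z(F, v) = F + v + √(F² + v²) (z(F, v) = (F + v) + √(F² + v²) = F + v + √(F² + v²))
z(N(-2), 7)*w(B) = ((¼ - ⅛*(-2)) + 7 + √((¼ - ⅛*(-2))² + 7²))*(-11) = ((¼ + ¼) + 7 + √((¼ + ¼)² + 49))*(-11) = (½ + 7 + √((½)² + 49))*(-11) = (½ + 7 + √(¼ + 49))*(-11) = (½ + 7 + √(197/4))*(-11) = (½ + 7 + √197/2)*(-11) = (15/2 + √197/2)*(-11) = -165/2 - 11*√197/2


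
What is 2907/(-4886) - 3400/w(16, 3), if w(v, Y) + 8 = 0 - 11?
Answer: 16557167/92834 ≈ 178.35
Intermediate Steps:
w(v, Y) = -19 (w(v, Y) = -8 + (0 - 11) = -8 - 11 = -19)
2907/(-4886) - 3400/w(16, 3) = 2907/(-4886) - 3400/(-19) = 2907*(-1/4886) - 3400*(-1/19) = -2907/4886 + 3400/19 = 16557167/92834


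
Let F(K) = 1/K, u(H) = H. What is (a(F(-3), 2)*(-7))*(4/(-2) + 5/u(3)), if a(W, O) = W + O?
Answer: 35/9 ≈ 3.8889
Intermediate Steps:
F(K) = 1/K
a(W, O) = O + W
(a(F(-3), 2)*(-7))*(4/(-2) + 5/u(3)) = ((2 + 1/(-3))*(-7))*(4/(-2) + 5/3) = ((2 - ⅓)*(-7))*(4*(-½) + 5*(⅓)) = ((5/3)*(-7))*(-2 + 5/3) = -35/3*(-⅓) = 35/9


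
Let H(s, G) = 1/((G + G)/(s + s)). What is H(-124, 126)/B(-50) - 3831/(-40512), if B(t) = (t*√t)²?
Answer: 1257151531/13293000000 ≈ 0.094572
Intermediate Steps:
B(t) = t³ (B(t) = (t^(3/2))² = t³)
H(s, G) = s/G (H(s, G) = 1/((2*G)/((2*s))) = 1/((2*G)*(1/(2*s))) = 1/(G/s) = s/G)
H(-124, 126)/B(-50) - 3831/(-40512) = (-124/126)/((-50)³) - 3831/(-40512) = -124*1/126/(-125000) - 3831*(-1/40512) = -62/63*(-1/125000) + 1277/13504 = 31/3937500 + 1277/13504 = 1257151531/13293000000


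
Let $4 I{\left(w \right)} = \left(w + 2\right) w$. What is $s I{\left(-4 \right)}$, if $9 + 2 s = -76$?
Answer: $-85$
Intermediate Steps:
$s = - \frac{85}{2}$ ($s = - \frac{9}{2} + \frac{1}{2} \left(-76\right) = - \frac{9}{2} - 38 = - \frac{85}{2} \approx -42.5$)
$I{\left(w \right)} = \frac{w \left(2 + w\right)}{4}$ ($I{\left(w \right)} = \frac{\left(w + 2\right) w}{4} = \frac{\left(2 + w\right) w}{4} = \frac{w \left(2 + w\right)}{4}$)
$s I{\left(-4 \right)} = - \frac{85 \cdot \frac{1}{4} \left(-4\right) \left(2 - 4\right)}{2} = - \frac{85 \cdot \frac{1}{4} \left(-4\right) \left(-2\right)}{2} = \left(- \frac{85}{2}\right) 2 = -85$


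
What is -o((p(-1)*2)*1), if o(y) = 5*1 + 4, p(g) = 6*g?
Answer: -9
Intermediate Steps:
o(y) = 9 (o(y) = 5 + 4 = 9)
-o((p(-1)*2)*1) = -1*9 = -9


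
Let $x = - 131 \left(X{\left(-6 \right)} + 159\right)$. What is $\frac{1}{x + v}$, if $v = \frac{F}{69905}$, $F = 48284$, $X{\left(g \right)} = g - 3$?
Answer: $- \frac{69905}{1373584966} \approx -5.0892 \cdot 10^{-5}$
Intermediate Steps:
$X{\left(g \right)} = -3 + g$ ($X{\left(g \right)} = g - 3 = -3 + g$)
$x = -19650$ ($x = - 131 \left(\left(-3 - 6\right) + 159\right) = - 131 \left(-9 + 159\right) = \left(-131\right) 150 = -19650$)
$v = \frac{48284}{69905} \approx 0.69071$
$\frac{1}{x + v} = \frac{1}{-19650 + \frac{48284}{69905}} = \frac{1}{- \frac{1373584966}{69905}} = - \frac{69905}{1373584966}$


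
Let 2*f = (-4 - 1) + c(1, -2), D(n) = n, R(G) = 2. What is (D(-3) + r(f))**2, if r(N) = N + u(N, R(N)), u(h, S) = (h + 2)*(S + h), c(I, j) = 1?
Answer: 25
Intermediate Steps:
u(h, S) = (2 + h)*(S + h)
f = -2 (f = ((-4 - 1) + 1)/2 = (-5 + 1)/2 = (1/2)*(-4) = -2)
r(N) = 4 + N**2 + 5*N (r(N) = N + (N**2 + 2*2 + 2*N + 2*N) = N + (N**2 + 4 + 2*N + 2*N) = N + (4 + N**2 + 4*N) = 4 + N**2 + 5*N)
(D(-3) + r(f))**2 = (-3 + (4 + (-2)**2 + 5*(-2)))**2 = (-3 + (4 + 4 - 10))**2 = (-3 - 2)**2 = (-5)**2 = 25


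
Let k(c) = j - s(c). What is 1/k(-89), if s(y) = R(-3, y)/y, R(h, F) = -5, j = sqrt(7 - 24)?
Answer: -445/134682 - 7921*I*sqrt(17)/134682 ≈ -0.0033041 - 0.24249*I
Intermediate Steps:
j = I*sqrt(17) (j = sqrt(-17) = I*sqrt(17) ≈ 4.1231*I)
s(y) = -5/y
k(c) = 5/c + I*sqrt(17) (k(c) = I*sqrt(17) - (-5)/c = I*sqrt(17) + 5/c = 5/c + I*sqrt(17))
1/k(-89) = 1/(5/(-89) + I*sqrt(17)) = 1/(5*(-1/89) + I*sqrt(17)) = 1/(-5/89 + I*sqrt(17))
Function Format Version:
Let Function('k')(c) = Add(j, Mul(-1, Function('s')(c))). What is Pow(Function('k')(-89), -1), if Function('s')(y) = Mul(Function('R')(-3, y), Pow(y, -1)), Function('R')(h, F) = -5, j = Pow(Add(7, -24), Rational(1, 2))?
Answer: Add(Rational(-445, 134682), Mul(Rational(-7921, 134682), I, Pow(17, Rational(1, 2)))) ≈ Add(-0.0033041, Mul(-0.24249, I))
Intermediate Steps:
j = Mul(I, Pow(17, Rational(1, 2))) (j = Pow(-17, Rational(1, 2)) = Mul(I, Pow(17, Rational(1, 2))) ≈ Mul(4.1231, I))
Function('s')(y) = Mul(-5, Pow(y, -1))
Function('k')(c) = Add(Mul(5, Pow(c, -1)), Mul(I, Pow(17, Rational(1, 2)))) (Function('k')(c) = Add(Mul(I, Pow(17, Rational(1, 2))), Mul(-1, Mul(-5, Pow(c, -1)))) = Add(Mul(I, Pow(17, Rational(1, 2))), Mul(5, Pow(c, -1))) = Add(Mul(5, Pow(c, -1)), Mul(I, Pow(17, Rational(1, 2)))))
Pow(Function('k')(-89), -1) = Pow(Add(Mul(5, Pow(-89, -1)), Mul(I, Pow(17, Rational(1, 2)))), -1) = Pow(Add(Mul(5, Rational(-1, 89)), Mul(I, Pow(17, Rational(1, 2)))), -1) = Pow(Add(Rational(-5, 89), Mul(I, Pow(17, Rational(1, 2)))), -1)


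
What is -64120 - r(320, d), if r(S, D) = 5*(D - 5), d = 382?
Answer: -66005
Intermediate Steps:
r(S, D) = -25 + 5*D (r(S, D) = 5*(-5 + D) = -25 + 5*D)
-64120 - r(320, d) = -64120 - (-25 + 5*382) = -64120 - (-25 + 1910) = -64120 - 1*1885 = -64120 - 1885 = -66005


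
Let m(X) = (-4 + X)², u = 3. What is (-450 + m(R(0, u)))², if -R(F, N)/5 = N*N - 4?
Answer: 152881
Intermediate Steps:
R(F, N) = 20 - 5*N² (R(F, N) = -5*(N*N - 4) = -5*(N² - 4) = -5*(-4 + N²) = 20 - 5*N²)
(-450 + m(R(0, u)))² = (-450 + (-4 + (20 - 5*3²))²)² = (-450 + (-4 + (20 - 5*9))²)² = (-450 + (-4 + (20 - 45))²)² = (-450 + (-4 - 25)²)² = (-450 + (-29)²)² = (-450 + 841)² = 391² = 152881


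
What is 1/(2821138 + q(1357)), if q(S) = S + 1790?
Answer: 1/2824285 ≈ 3.5407e-7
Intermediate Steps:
q(S) = 1790 + S
1/(2821138 + q(1357)) = 1/(2821138 + (1790 + 1357)) = 1/(2821138 + 3147) = 1/2824285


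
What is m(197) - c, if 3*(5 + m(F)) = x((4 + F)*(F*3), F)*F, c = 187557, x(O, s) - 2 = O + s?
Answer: 22878344/3 ≈ 7.6261e+6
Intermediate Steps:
x(O, s) = 2 + O + s (x(O, s) = 2 + (O + s) = 2 + O + s)
m(F) = -5 + F*(2 + F + 3*F*(4 + F))/3 (m(F) = -5 + ((2 + (4 + F)*(F*3) + F)*F)/3 = -5 + ((2 + (4 + F)*(3*F) + F)*F)/3 = -5 + ((2 + 3*F*(4 + F) + F)*F)/3 = -5 + ((2 + F + 3*F*(4 + F))*F)/3 = -5 + (F*(2 + F + 3*F*(4 + F)))/3 = -5 + F*(2 + F + 3*F*(4 + F))/3)
m(197) - c = (-5 + (⅓)*197*(2 + 197 + 3*197*(4 + 197))) - 1*187557 = (-5 + (⅓)*197*(2 + 197 + 3*197*201)) - 187557 = (-5 + (⅓)*197*(2 + 197 + 118791)) - 187557 = (-5 + (⅓)*197*118990) - 187557 = (-5 + 23441030/3) - 187557 = 23441015/3 - 187557 = 22878344/3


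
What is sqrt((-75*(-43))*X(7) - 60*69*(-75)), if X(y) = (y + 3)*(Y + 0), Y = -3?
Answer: 75*sqrt(38) ≈ 462.33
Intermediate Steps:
X(y) = -9 - 3*y (X(y) = (y + 3)*(-3 + 0) = (3 + y)*(-3) = -9 - 3*y)
sqrt((-75*(-43))*X(7) - 60*69*(-75)) = sqrt((-75*(-43))*(-9 - 3*7) - 60*69*(-75)) = sqrt(3225*(-9 - 21) - 4140*(-75)) = sqrt(3225*(-30) + 310500) = sqrt(-96750 + 310500) = sqrt(213750) = 75*sqrt(38)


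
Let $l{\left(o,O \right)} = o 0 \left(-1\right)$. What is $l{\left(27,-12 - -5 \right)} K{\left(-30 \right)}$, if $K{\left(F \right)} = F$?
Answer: $0$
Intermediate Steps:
$l{\left(o,O \right)} = 0$ ($l{\left(o,O \right)} = 0 \left(-1\right) = 0$)
$l{\left(27,-12 - -5 \right)} K{\left(-30 \right)} = 0 \left(-30\right) = 0$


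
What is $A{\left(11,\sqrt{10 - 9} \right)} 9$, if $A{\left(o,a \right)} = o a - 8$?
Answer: $27$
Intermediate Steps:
$A{\left(o,a \right)} = -8 + a o$ ($A{\left(o,a \right)} = a o - 8 = -8 + a o$)
$A{\left(11,\sqrt{10 - 9} \right)} 9 = \left(-8 + \sqrt{10 - 9} \cdot 11\right) 9 = \left(-8 + \sqrt{1} \cdot 11\right) 9 = \left(-8 + 1 \cdot 11\right) 9 = \left(-8 + 11\right) 9 = 3 \cdot 9 = 27$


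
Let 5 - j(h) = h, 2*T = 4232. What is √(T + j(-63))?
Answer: 2*√546 ≈ 46.733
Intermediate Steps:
T = 2116 (T = (½)*4232 = 2116)
j(h) = 5 - h
√(T + j(-63)) = √(2116 + (5 - 1*(-63))) = √(2116 + (5 + 63)) = √(2116 + 68) = √2184 = 2*√546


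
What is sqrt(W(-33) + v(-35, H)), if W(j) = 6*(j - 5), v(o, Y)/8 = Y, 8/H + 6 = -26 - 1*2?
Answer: 2*I*sqrt(16609)/17 ≈ 15.162*I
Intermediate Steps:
H = -4/17 (H = 8/(-6 + (-26 - 1*2)) = 8/(-6 + (-26 - 2)) = 8/(-6 - 28) = 8/(-34) = 8*(-1/34) = -4/17 ≈ -0.23529)
v(o, Y) = 8*Y
W(j) = -30 + 6*j (W(j) = 6*(-5 + j) = -30 + 6*j)
sqrt(W(-33) + v(-35, H)) = sqrt((-30 + 6*(-33)) + 8*(-4/17)) = sqrt((-30 - 198) - 32/17) = sqrt(-228 - 32/17) = sqrt(-3908/17) = 2*I*sqrt(16609)/17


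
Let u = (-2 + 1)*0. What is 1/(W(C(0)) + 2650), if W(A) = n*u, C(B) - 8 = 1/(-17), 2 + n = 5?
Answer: 1/2650 ≈ 0.00037736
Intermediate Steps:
n = 3 (n = -2 + 5 = 3)
u = 0 (u = -1*0 = 0)
C(B) = 135/17 (C(B) = 8 + 1/(-17) = 8 - 1/17 = 135/17)
W(A) = 0 (W(A) = 3*0 = 0)
1/(W(C(0)) + 2650) = 1/(0 + 2650) = 1/2650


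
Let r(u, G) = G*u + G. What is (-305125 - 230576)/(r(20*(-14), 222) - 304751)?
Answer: 535701/366689 ≈ 1.4609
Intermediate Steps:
r(u, G) = G + G*u
(-305125 - 230576)/(r(20*(-14), 222) - 304751) = (-305125 - 230576)/(222*(1 + 20*(-14)) - 304751) = -535701/(222*(1 - 280) - 304751) = -535701/(222*(-279) - 304751) = -535701/(-61938 - 304751) = -535701/(-366689) = -535701*(-1/366689) = 535701/366689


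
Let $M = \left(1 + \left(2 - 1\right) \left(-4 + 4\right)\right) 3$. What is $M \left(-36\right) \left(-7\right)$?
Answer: $756$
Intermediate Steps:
$M = 3$ ($M = \left(1 + 1 \cdot 0\right) 3 = \left(1 + 0\right) 3 = 1 \cdot 3 = 3$)
$M \left(-36\right) \left(-7\right) = 3 \left(-36\right) \left(-7\right) = \left(-108\right) \left(-7\right) = 756$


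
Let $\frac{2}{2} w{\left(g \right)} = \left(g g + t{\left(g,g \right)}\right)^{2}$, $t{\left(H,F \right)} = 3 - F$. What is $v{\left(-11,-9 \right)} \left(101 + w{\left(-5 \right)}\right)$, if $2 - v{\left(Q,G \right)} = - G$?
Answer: $-8330$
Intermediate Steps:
$v{\left(Q,G \right)} = 2 + G$ ($v{\left(Q,G \right)} = 2 - - G = 2 + G$)
$w{\left(g \right)} = \left(3 + g^{2} - g\right)^{2}$ ($w{\left(g \right)} = \left(g g - \left(-3 + g\right)\right)^{2} = \left(g^{2} - \left(-3 + g\right)\right)^{2} = \left(3 + g^{2} - g\right)^{2}$)
$v{\left(-11,-9 \right)} \left(101 + w{\left(-5 \right)}\right) = \left(2 - 9\right) \left(101 + \left(3 + \left(-5\right)^{2} - -5\right)^{2}\right) = - 7 \left(101 + \left(3 + 25 + 5\right)^{2}\right) = - 7 \left(101 + 33^{2}\right) = - 7 \left(101 + 1089\right) = \left(-7\right) 1190 = -8330$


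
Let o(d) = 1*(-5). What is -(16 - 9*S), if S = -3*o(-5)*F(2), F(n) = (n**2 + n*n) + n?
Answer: 1334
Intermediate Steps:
F(n) = n + 2*n**2 (F(n) = (n**2 + n**2) + n = 2*n**2 + n = n + 2*n**2)
o(d) = -5
S = 150 (S = -(-15)*2*(1 + 2*2) = -(-15)*2*(1 + 4) = -(-15)*2*5 = -(-15)*10 = -3*(-50) = 150)
-(16 - 9*S) = -(16 - 9*150) = -(16 - 1350) = -1*(-1334) = 1334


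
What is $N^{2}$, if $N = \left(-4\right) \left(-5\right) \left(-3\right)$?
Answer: $3600$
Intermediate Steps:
$N = -60$ ($N = 20 \left(-3\right) = -60$)
$N^{2} = \left(-60\right)^{2} = 3600$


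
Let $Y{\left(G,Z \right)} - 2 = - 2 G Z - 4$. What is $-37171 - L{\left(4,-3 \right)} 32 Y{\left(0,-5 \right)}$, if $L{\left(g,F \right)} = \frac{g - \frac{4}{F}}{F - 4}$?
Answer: $- \frac{781615}{21} \approx -37220.0$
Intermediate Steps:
$L{\left(g,F \right)} = \frac{g - \frac{4}{F}}{-4 + F}$
$Y{\left(G,Z \right)} = -2 - 2 G Z$ ($Y{\left(G,Z \right)} = 2 + \left(- 2 G Z - 4\right) = 2 - \left(4 + 2 G Z\right) = -2 - 2 G Z$)
$-37171 - L{\left(4,-3 \right)} 32 Y{\left(0,-5 \right)} = -37171 - \frac{-4 - 12}{\left(-3\right) \left(-4 - 3\right)} 32 \left(-2 - 0 \left(-5\right)\right) = -37171 - - \frac{-4 - 12}{3 \left(-7\right)} 32 \left(-2 + 0\right) = -37171 - \left(- \frac{1}{3}\right) \left(- \frac{1}{7}\right) \left(-16\right) 32 \left(-2\right) = -37171 - \left(- \frac{16}{21}\right) 32 \left(-2\right) = -37171 - \left(- \frac{512}{21}\right) \left(-2\right) = -37171 - \frac{1024}{21} = - \frac{781615}{21}$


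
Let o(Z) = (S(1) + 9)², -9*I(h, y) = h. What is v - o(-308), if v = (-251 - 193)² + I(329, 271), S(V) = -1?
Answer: 1773319/9 ≈ 1.9704e+5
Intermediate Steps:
I(h, y) = -h/9
v = 1773895/9 (v = (-251 - 193)² - ⅑*329 = (-444)² - 329/9 = 197136 - 329/9 = 1773895/9 ≈ 1.9710e+5)
o(Z) = 64 (o(Z) = (-1 + 9)² = 8² = 64)
v - o(-308) = 1773895/9 - 1*64 = 1773895/9 - 64 = 1773319/9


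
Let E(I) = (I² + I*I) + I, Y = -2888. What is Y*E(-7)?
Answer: -262808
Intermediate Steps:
E(I) = I + 2*I² (E(I) = (I² + I²) + I = 2*I² + I = I + 2*I²)
Y*E(-7) = -(-20216)*(1 + 2*(-7)) = -(-20216)*(1 - 14) = -(-20216)*(-13) = -2888*91 = -262808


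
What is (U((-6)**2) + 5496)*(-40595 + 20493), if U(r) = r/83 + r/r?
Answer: -9172281274/83 ≈ -1.1051e+8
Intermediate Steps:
U(r) = 1 + r/83 (U(r) = r*(1/83) + 1 = r/83 + 1 = 1 + r/83)
(U((-6)**2) + 5496)*(-40595 + 20493) = ((1 + (1/83)*(-6)**2) + 5496)*(-40595 + 20493) = ((1 + (1/83)*36) + 5496)*(-20102) = ((1 + 36/83) + 5496)*(-20102) = (119/83 + 5496)*(-20102) = (456287/83)*(-20102) = -9172281274/83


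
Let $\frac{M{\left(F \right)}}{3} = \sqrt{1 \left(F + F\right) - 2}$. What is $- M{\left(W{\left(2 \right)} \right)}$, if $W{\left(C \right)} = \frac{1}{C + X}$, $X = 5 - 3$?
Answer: $- \frac{3 i \sqrt{6}}{2} \approx - 3.6742 i$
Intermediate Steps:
$X = 2$
$W{\left(C \right)} = \frac{1}{2 + C}$ ($W{\left(C \right)} = \frac{1}{C + 2} = \frac{1}{2 + C}$)
$M{\left(F \right)} = 3 \sqrt{-2 + 2 F}$ ($M{\left(F \right)} = 3 \sqrt{1 \left(F + F\right) - 2} = 3 \sqrt{1 \cdot 2 F - 2} = 3 \sqrt{2 F - 2} = 3 \sqrt{-2 + 2 F}$)
$- M{\left(W{\left(2 \right)} \right)} = - 3 \sqrt{-2 + \frac{2}{2 + 2}} = - 3 \sqrt{-2 + \frac{2}{4}} = - 3 \sqrt{-2 + 2 \cdot \frac{1}{4}} = - 3 \sqrt{-2 + \frac{1}{2}} = - 3 \sqrt{- \frac{3}{2}} = - 3 \frac{i \sqrt{6}}{2} = - \frac{3 i \sqrt{6}}{2}$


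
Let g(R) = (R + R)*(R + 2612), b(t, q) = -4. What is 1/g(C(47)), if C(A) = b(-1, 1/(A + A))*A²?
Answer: 1/109990528 ≈ 9.0917e-9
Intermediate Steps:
C(A) = -4*A²
g(R) = 2*R*(2612 + R) (g(R) = (2*R)*(2612 + R) = 2*R*(2612 + R))
1/g(C(47)) = 1/(2*(-4*47²)*(2612 - 4*47²)) = 1/(2*(-4*2209)*(2612 - 4*2209)) = 1/(2*(-8836)*(2612 - 8836)) = 1/(2*(-8836)*(-6224)) = 1/109990528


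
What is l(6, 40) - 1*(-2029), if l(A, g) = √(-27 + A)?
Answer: 2029 + I*√21 ≈ 2029.0 + 4.5826*I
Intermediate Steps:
l(6, 40) - 1*(-2029) = √(-27 + 6) - 1*(-2029) = √(-21) + 2029 = I*√21 + 2029 = 2029 + I*√21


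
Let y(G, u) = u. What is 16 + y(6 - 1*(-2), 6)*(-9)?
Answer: -38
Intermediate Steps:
16 + y(6 - 1*(-2), 6)*(-9) = 16 + 6*(-9) = 16 - 54 = -38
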